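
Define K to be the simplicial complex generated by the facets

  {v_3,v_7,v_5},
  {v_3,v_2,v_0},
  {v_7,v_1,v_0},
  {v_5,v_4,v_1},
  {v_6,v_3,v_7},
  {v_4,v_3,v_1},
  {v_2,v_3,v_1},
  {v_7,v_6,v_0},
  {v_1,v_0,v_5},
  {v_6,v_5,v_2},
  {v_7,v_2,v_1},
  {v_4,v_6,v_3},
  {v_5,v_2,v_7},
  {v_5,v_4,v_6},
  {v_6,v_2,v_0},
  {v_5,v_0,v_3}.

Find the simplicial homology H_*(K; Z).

K has 8 vertices, 24 edges, 16 triangles.
rank ∂_0 = 0, rank ∂_1 = 7 ⇒ b_0 = 8 − 0 − 7 = 1; all invariant factors of ∂_1 are 1 so no torsion. So H_0 ≅ Z.
rank ∂_1 = 7, rank ∂_2 = 15 ⇒ b_1 = 24 − 7 − 15 = 2; all invariant factors of ∂_2 are 1 so no torsion. So H_1 ≅ Z^2.
rank ∂_2 = 15, rank ∂_3 = 0 ⇒ b_2 = 16 − 15 − 0 = 1. So H_2 ≅ Z.

H_0 ≅ Z,  H_1 ≅ Z^2,  H_2 ≅ Z.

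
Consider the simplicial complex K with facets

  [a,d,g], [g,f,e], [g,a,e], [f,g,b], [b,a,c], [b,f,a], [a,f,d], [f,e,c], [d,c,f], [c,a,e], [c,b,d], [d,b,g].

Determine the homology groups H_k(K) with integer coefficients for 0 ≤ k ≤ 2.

Take the total order a < b < c < d < e < f < g on the vertex set. Then K (dimension 2) consists of the simplices:

  0-simplices (7): a, b, c, d, e, f, g
  1-simplices (18): ab, ac, ad, ae, af, ag, bc, bd, bf, bg, cd, ce, cf, df, dg, ef, eg, fg
  2-simplices (12): abc, abf, ace, adf, adg, aeg, bcd, bdg, bfg, cdf, cef, efg

giving chain groups C_0 ≅ Z^7, C_1 ≅ Z^18, C_2 ≅ Z^12.

The boundary map ∂_1: C_1 → C_0 is given by ∂[p,q] = [q] − [p].
The resulting 7×18 matrix has rank 6, and its Smith normal form has invariant factors (1,1,1,1,1,1).

The boundary map ∂_2: C_2 → C_1 sends each 2-simplex [p,q,r] to [q,r] − [p,r] + [p,q]. For instance
  ∂bfg = fg − bg + bf,
  ∂abc = bc − ac + ab.
This gives a 18×12 integer matrix of rank 12; reducing to Smith normal form yields diagonal entries (1,1,1,1,1,1,1,1,1,1,1,2).

Reading off H_k = ker ∂_k / im ∂_{k+1}:

  H_0: rank C_0 − rank ∂_1 = 7 − 6 = 1, and the invariant factors of ∂_1 are all 1, so H_0 ≅ Z.
  H_1: rank ker ∂_1 − rank ∂_2 = (18 − 6) − 12 = 0, and ∂_2 has invariant factor 2 > 1, so H_1 ≅ Z/2Z.
  H_2: rank ker ∂_2 − rank ∂_3 = (12 − 12) − 0 = 0, and there is no ∂_3, so H_2 ≅ 0.

As a check, the Euler characteristic is 7 − 18 + 12 = 1, which agrees with 1 − 0 + 0 = 1.

H_0 = Z,  H_1 = Z/2Z,  H_2 = 0.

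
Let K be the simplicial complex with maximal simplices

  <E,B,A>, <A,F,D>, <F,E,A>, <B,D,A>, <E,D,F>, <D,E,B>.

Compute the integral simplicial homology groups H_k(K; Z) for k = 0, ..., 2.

H_0 ≅ Z,  H_1 = 0,  H_2 ≅ Z.

Take the total order A < B < D < E < F on the vertex set. Then K (dimension 2) consists of the simplices:

  0-simplices (5): A, B, D, E, F
  1-simplices (9): AB, AD, AE, AF, BD, BE, DE, DF, EF
  2-simplices (6): ABD, ABE, ADF, AEF, BDE, DEF

Hence C_0 ≅ Z^5, C_1 ≅ Z^9, C_2 ≅ Z^6.

∂_1: C_1 → C_0 maps an edge to its endpoints' difference, ∂[p,q] = q − p. For instance
  ∂BE = E − B.
The resulting 5×9 matrix has rank 4, and its Smith normal form has invariant factors (1,1,1,1).

∂_2: C_2 → C_1 maps a triangle to the signed sum of its edges. For instance
  ∂ADF = DF − AF + AD,
  ∂AEF = EF − AF + AE.
As a 9×6 matrix over Z this has rank 5, with invariant factors (1,1,1,1,1).

Computing H_k = (kernel of ∂_k) / (image of ∂_{k+1}):

  H_0: rank C_0 − rank ∂_1 = 5 − 4 = 1, and the invariant factors of ∂_1 are all 1, so H_0 ≅ Z.
  H_1: rank ker ∂_1 − rank ∂_2 = (9 − 4) − 5 = 0, and the invariant factors of ∂_2 are all 1, so H_1 ≅ 0.
  H_2: rank ker ∂_2 − rank ∂_3 = (6 − 5) − 0 = 1, and there is no ∂_3, so H_2 ≅ Z.

As a check, the Euler characteristic is 5 − 9 + 6 = 2, which agrees with 1 − 0 + 1 = 2.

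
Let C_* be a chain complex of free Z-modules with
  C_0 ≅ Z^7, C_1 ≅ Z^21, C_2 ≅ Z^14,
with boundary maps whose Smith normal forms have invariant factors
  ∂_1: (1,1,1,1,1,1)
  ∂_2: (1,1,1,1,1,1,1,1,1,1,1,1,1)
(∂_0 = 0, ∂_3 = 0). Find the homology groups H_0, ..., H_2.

H_0 = Z,  H_1 = Z^2,  H_2 = Z.

H_0: b_0 = 7 − 0 − 6 = 1; torsion from ∂_1 factors > 1: none. So H_0 = Z.
H_1: b_1 = 21 − 6 − 13 = 2; torsion from ∂_2 factors > 1: none. So H_1 = Z^2.
H_2: b_2 = 14 − 13 − 0 = 1; torsion from ∂_3 factors > 1: none. So H_2 = Z.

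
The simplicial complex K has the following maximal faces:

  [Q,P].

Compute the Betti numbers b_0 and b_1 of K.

b_0 = 1, b_1 = 0.

Order the vertices as P < Q. Listing each simplex with vertices in this order, K has dimension 1 with simplices:

  0-simplices (2): P, Q
  1-simplices (1): PQ

giving chain groups C_0 ≅ Z^2, C_1 ≅ Z^1.

The boundary map ∂_1: C_1 → C_0 maps an edge to its endpoints' difference, ∂[p,q] = q − p. For instance
  ∂PQ = Q − P.
As a 2×1 matrix over Z this has rank 1, with invariant factors (1).

Reading off H_k = ker ∂_k / im ∂_{k+1}:

  H_0: rank C_0 − rank ∂_1 = 2 − 1 = 1, and the invariant factors of ∂_1 are all 1, so H_0 ≅ Z.
  H_1: rank ker ∂_1 − rank ∂_2 = (1 − 1) − 0 = 0, and there is no ∂_2, so H_1 ≅ 0.

(K is a triangulation of the 1-simplex.)

Hence the Betti numbers are b_0 = 1, b_1 = 0.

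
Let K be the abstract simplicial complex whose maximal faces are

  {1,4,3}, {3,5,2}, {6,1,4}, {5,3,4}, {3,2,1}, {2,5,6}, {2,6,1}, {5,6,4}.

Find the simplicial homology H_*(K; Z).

H_0 ≅ Z,  H_1 = 0,  H_2 ≅ Z.

Take the total order 1 < 2 < 3 < 4 < 5 < 6 on the vertex set. Then K (dimension 2) consists of the simplices:

  0-simplices (6): [1], [2], [3], [4], [5], [6]
  1-simplices (12): [1,2], [1,3], [1,4], [1,6], [2,3], [2,5], [2,6], [3,4], [3,5], [4,5], [4,6], [5,6]
  2-simplices (8): [1,2,3], [1,2,6], [1,3,4], [1,4,6], [2,3,5], [2,5,6], [3,4,5], [4,5,6]

giving chain groups C_0 ≅ Z^6, C_1 ≅ Z^12, C_2 ≅ Z^8.

The boundary map ∂_1: C_1 → C_0 maps an edge to its endpoints' difference, ∂[p,q] = q − p. For instance
  ∂[4,5] = [5] − [4].
The resulting 6×12 matrix has rank 5, and its Smith normal form has invariant factors (1,1,1,1,1).

∂_2: C_2 → C_1 maps a triangle to the signed sum of its edges. For instance
  ∂[1,2,3] = [2,3] − [1,3] + [1,2],
  ∂[1,3,4] = [3,4] − [1,4] + [1,3].
The resulting 12×8 matrix has rank 7, and its Smith normal form has invariant factors (1,1,1,1,1,1,1).

Reading off H_k = ker ∂_k / im ∂_{k+1}:

  H_0: rank C_0 − rank ∂_1 = 6 − 5 = 1, and the invariant factors of ∂_1 are all 1, so H_0 ≅ Z.
  H_1: rank ker ∂_1 − rank ∂_2 = (12 − 5) − 7 = 0, and the invariant factors of ∂_2 are all 1, so H_1 ≅ 0.
  H_2: rank ker ∂_2 − rank ∂_3 = (8 − 7) − 0 = 1, and there is no ∂_3, so H_2 ≅ Z.

(K is a triangulation of the 2-sphere S^2.)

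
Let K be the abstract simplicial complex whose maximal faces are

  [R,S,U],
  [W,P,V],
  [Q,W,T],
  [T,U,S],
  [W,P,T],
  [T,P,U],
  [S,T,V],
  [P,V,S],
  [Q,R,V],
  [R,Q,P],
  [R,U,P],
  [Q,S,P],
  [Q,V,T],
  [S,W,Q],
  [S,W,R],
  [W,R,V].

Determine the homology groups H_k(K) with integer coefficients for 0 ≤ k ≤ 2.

H_0 ≅ Z,  H_1 ≅ Z^2,  H_2 ≅ Z.

Fix the vertex order P < Q < R < S < T < U < V < W and write every simplex with vertices in increasing order. Then dim K = 2 and the simplices of K are:

  0-simplices (8): P, Q, R, S, T, U, V, W
  1-simplices (24): PQ, PR, PS, PT, PU, PV, PW, QR, QS, QT, QV, QW, RS, RU, RV, RW, ST, SU, SV, SW, TU, TV, TW, VW
  2-simplices (16): PQR, PQS, PRU, PSV, PTU, PTW, PVW, QRV, QSW, QTV, QTW, RSU, RSW, RVW, STU, STV

Hence C_0 ≅ Z^8, C_1 ≅ Z^24, C_2 ≅ Z^16.

∂_1: C_1 → C_0 maps an edge to its endpoints' difference, ∂[p,q] = q − p. For instance
  ∂PW = W − P.
The resulting 8×24 matrix has rank 7, and its Smith normal form has invariant factors (1,1,1,1,1,1,1).

Boundary ∂_2: C_2 → C_1 sends each 2-simplex [p,q,r] to [q,r] − [p,r] + [p,q]. For instance
  ∂QRV = RV − QV + QR,
  ∂RVW = VW − RW + RV.
The resulting 24×16 matrix has rank 15, and its Smith normal form has invariant factors (1,1,1,1,1,1,1,1,1,1,1,1,1,1,1).

Now H_k = ker ∂_k / im ∂_{k+1}, so:

  H_0: rank C_0 − rank ∂_1 = 8 − 7 = 1, and the invariant factors of ∂_1 are all 1, so H_0 = Z.
  H_1: rank ker ∂_1 − rank ∂_2 = (24 − 7) − 15 = 2, and the invariant factors of ∂_2 are all 1, so H_1 = Z^2.
  H_2: rank ker ∂_2 − rank ∂_3 = (16 − 15) − 0 = 1, and there is no ∂_3, so H_2 = Z.

(K is a triangulation of the torus T^2.)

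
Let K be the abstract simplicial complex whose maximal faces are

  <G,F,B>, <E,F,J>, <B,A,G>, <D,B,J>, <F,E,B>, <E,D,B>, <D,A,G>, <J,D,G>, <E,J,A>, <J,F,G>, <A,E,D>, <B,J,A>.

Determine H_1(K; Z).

Order the vertices as A < B < D < E < F < G < J. Listing each simplex with vertices in this order, K has dimension 2 with simplices:

  0-simplices (7): A, B, D, E, F, G, J
  1-simplices (18): AB, AD, AE, AG, AJ, BD, BE, BF, BG, BJ, DE, DG, DJ, EF, EJ, FG, FJ, GJ
  2-simplices (12): ABG, ABJ, ADE, ADG, AEJ, BDE, BDJ, BEF, BFG, DGJ, EFJ, FGJ

so the chain groups are C_0 ≅ Z^7, C_1 ≅ Z^18, C_2 ≅ Z^12.

The boundary map ∂_1: C_1 → C_0 is given by ∂[p,q] = [q] − [p]. For instance
  ∂DE = E − D.
This gives a 7×18 integer matrix of rank 6; reducing to Smith normal form yields diagonal entries (1,1,1,1,1,1).

The boundary map ∂_2: C_2 → C_1 sends each 2-simplex [p,q,r] to [q,r] − [p,r] + [p,q]. For instance
  ∂BDE = DE − BE + BD,
  ∂EFJ = FJ − EJ + EF.
As a 18×12 matrix over Z this has rank 12, with invariant factors (1,1,1,1,1,1,1,1,1,1,1,2).

Reading off H_k = ker ∂_k / im ∂_{k+1}:

  H_1: rank ker ∂_1 − rank ∂_2 = (18 − 6) − 12 = 0, and ∂_2 has invariant factor 2 > 1, so H_1 = Z_2.

H_1 ≅ Z_2.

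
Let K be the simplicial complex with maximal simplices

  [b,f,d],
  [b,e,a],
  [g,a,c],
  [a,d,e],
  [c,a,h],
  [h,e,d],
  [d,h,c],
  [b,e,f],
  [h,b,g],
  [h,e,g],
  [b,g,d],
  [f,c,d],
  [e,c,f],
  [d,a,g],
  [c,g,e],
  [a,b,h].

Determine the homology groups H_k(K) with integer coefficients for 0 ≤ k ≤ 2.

Take the total order a < b < c < d < e < f < g < h on the vertex set. Then K (dimension 2) consists of the simplices:

  0-simplices (8): a, b, c, d, e, f, g, h
  1-simplices (24): ab, ac, ad, ae, ag, ah, bd, be, bf, bg, bh, cd, ce, cf, cg, ch, de, df, dg, dh, ef, eg, eh, gh
  2-simplices (16): abe, abh, acg, ach, ade, adg, bdf, bdg, bef, bgh, cdf, cdh, cef, ceg, deh, egh

so the chain groups are C_0 ≅ Z^8, C_1 ≅ Z^24, C_2 ≅ Z^16.

∂_1: C_1 → C_0 sends each edge [p,q] (with p < q) to q − p. For instance
  ∂cg = g − c.
The 8×24 boundary matrix has rank 7 and Smith normal form diag(1,1,1,1,1,1,1).

∂_2: C_2 → C_1 sends each 2-simplex [p,q,r] to [q,r] − [p,r] + [p,q]. For instance
  ∂ade = de − ae + ad,
  ∂ceg = eg − cg + ce.
The resulting 24×16 matrix has rank 15, and its Smith normal form has invariant factors (1,1,1,1,1,1,1,1,1,1,1,1,1,1,1).

Now H_k = ker ∂_k / im ∂_{k+1}, so:

  H_0: rank C_0 − rank ∂_1 = 8 − 7 = 1, and the invariant factors of ∂_1 are all 1, so H_0 = Z.
  H_1: rank ker ∂_1 − rank ∂_2 = (24 − 7) − 15 = 2, and the invariant factors of ∂_2 are all 1, so H_1 = Z^2.
  H_2: rank ker ∂_2 − rank ∂_3 = (16 − 15) − 0 = 1, and there is no ∂_3, so H_2 = Z.

As a check, the Euler characteristic is 8 − 24 + 16 = 0, which agrees with 1 − 2 + 1 = 0.
(K is a triangulation of the torus T^2.)

H_0 = Z,  H_1 = Z^2,  H_2 = Z.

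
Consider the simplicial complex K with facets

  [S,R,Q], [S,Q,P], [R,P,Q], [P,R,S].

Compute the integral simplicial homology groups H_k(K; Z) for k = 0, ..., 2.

We work with the vertex ordering P < Q < R < S. The simplices of K, each written with vertices in increasing order, are:

  0-simplices (4): P, Q, R, S
  1-simplices (6): PQ, PR, PS, QR, QS, RS
  2-simplices (4): PQR, PQS, PRS, QRS

so the chain groups are C_0 ≅ Z^4, C_1 ≅ Z^6, C_2 ≅ Z^4.

∂_1: C_1 → C_0 is given by ∂[p,q] = [q] − [p].
The 4×6 boundary matrix has rank 3 and Smith normal form diag(1,1,1).

∂_2: C_2 → C_1 sends each 2-simplex [p,q,r] to [q,r] − [p,r] + [p,q]. For instance
  ∂PQR = QR − PR + PQ,
  ∂QRS = RS − QS + QR.
As a 6×4 matrix over Z this has rank 3, with invariant factors (1,1,1).

Reading off H_k = ker ∂_k / im ∂_{k+1}:

  H_0: rank C_0 − rank ∂_1 = 4 − 3 = 1, and the invariant factors of ∂_1 are all 1, so H_0 ≅ Z.
  H_1: rank ker ∂_1 − rank ∂_2 = (6 − 3) − 3 = 0, and the invariant factors of ∂_2 are all 1, so H_1 ≅ 0.
  H_2: rank ker ∂_2 − rank ∂_3 = (4 − 3) − 0 = 1, and there is no ∂_3, so H_2 ≅ Z.

H_0 = Z,  H_1 = 0,  H_2 = Z.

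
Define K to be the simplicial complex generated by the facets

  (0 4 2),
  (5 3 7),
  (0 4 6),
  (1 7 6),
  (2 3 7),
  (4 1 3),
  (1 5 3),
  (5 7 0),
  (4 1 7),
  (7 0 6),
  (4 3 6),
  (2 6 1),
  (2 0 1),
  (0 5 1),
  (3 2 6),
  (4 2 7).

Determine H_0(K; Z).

We work with the vertex ordering 0 < 1 < 2 < 3 < 4 < 5 < 6 < 7. The simplices of K, each written with vertices in increasing order, are:

  0-simplices (8): [0], [1], [2], [3], [4], [5], [6], [7]
  1-simplices (24): (24 of them)
  2-simplices (16): [0,1,2], [0,1,5], [0,2,4], [0,4,6], [0,5,7], [0,6,7], [1,2,6], [1,3,4], [1,3,5], [1,4,7], [1,6,7], [2,3,6], [2,3,7], [2,4,7], [3,4,6], [3,5,7]

giving chain groups C_0 ≅ Z^8, C_1 ≅ Z^24, C_2 ≅ Z^16.

The boundary map ∂_1: C_1 → C_0 sends each edge [p,q] (with p < q) to q − p.
This gives a 8×24 integer matrix of rank 7; reducing to Smith normal form yields diagonal entries (1,1,1,1,1,1,1).

Boundary ∂_2: C_2 → C_1 sends each 2-simplex [p,q,r] to [q,r] − [p,r] + [p,q]. For instance
  ∂[2,3,6] = [3,6] − [2,6] + [2,3],
  ∂[1,4,7] = [4,7] − [1,7] + [1,4].
This gives a 24×16 integer matrix of rank 15; reducing to Smith normal form yields diagonal entries (1,1,1,1,1,1,1,1,1,1,1,1,1,1,1).

From H_k ≅ ker(∂_k) / im(∂_{k+1}) we obtain:

  H_0: rank C_0 − rank ∂_1 = 8 − 7 = 1, and the invariant factors of ∂_1 are all 1, so H_0 ≅ Z.

H_0 = Z.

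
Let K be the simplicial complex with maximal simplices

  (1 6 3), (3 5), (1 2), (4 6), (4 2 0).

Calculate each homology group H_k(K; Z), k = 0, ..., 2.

We work with the vertex ordering 0 < 1 < 2 < 3 < 4 < 5 < 6. The simplices of K, each written with vertices in increasing order, are:

  0-simplices (7): [0], [1], [2], [3], [4], [5], [6]
  1-simplices (9): [0,2], [0,4], [1,2], [1,3], [1,6], [2,4], [3,5], [3,6], [4,6]
  2-simplices (2): [0,2,4], [1,3,6]

giving chain groups C_0 ≅ Z^7, C_1 ≅ Z^9, C_2 ≅ Z^2.

Boundary ∂_1: C_1 → C_0 maps an edge to its endpoints' difference, ∂[p,q] = q − p.
As a 7×9 matrix over Z this has rank 6, with invariant factors (1,1,1,1,1,1).

Boundary ∂_2: C_2 → C_1 sends each 2-simplex [p,q,r] to [q,r] − [p,r] + [p,q]. For instance
  ∂[0,2,4] = [2,4] − [0,4] + [0,2],
  ∂[1,3,6] = [3,6] − [1,6] + [1,3].
The resulting 9×2 matrix has rank 2, and its Smith normal form has invariant factors (1,1).

Now H_k = ker ∂_k / im ∂_{k+1}, so:

  H_0: rank C_0 − rank ∂_1 = 7 − 6 = 1, and the invariant factors of ∂_1 are all 1, so H_0 = Z.
  H_1: rank ker ∂_1 − rank ∂_2 = (9 − 6) − 2 = 1, and the invariant factors of ∂_2 are all 1, so H_1 = Z.
  H_2: rank ker ∂_2 − rank ∂_3 = (2 − 2) − 0 = 0, and there is no ∂_3, so H_2 = 0.

H_0 = Z,  H_1 = Z,  H_2 = 0.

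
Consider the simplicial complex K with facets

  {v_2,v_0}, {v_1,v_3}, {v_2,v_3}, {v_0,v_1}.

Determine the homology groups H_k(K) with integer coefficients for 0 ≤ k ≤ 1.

H_0 ≅ Z,  H_1 ≅ Z.

K has 4 vertices, 4 edges.
rank ∂_0 = 0, rank ∂_1 = 3 ⇒ b_0 = 4 − 0 − 3 = 1; all invariant factors of ∂_1 are 1 so no torsion. So H_0 ≅ Z.
rank ∂_1 = 3, rank ∂_2 = 0 ⇒ b_1 = 4 − 3 − 0 = 1. So H_1 ≅ Z.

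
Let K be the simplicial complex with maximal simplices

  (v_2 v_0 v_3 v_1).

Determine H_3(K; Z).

H_3 ≅ 0.

Take the total order v_0 < v_1 < v_2 < v_3 on the vertex set. Then K (dimension 3) consists of the simplices:

  0-simplices (4): [v_0], [v_1], [v_2], [v_3]
  1-simplices (6): [v_0,v_1], [v_0,v_2], [v_0,v_3], [v_1,v_2], [v_1,v_3], [v_2,v_3]
  2-simplices (4): [v_0,v_1,v_2], [v_0,v_1,v_3], [v_0,v_2,v_3], [v_1,v_2,v_3]
  3-simplices (1): [v_0,v_1,v_2,v_3]

Hence C_0 ≅ Z^4, C_1 ≅ Z^6, C_2 ≅ Z^4, C_3 ≅ Z^1.

∂_1: C_1 → C_0 sends each edge [p,q] (with p < q) to q − p. For instance
  ∂[v_2,v_3] = [v_3] − [v_2].
As a 4×6 matrix over Z this has rank 3, with invariant factors (1,1,1).

The boundary map ∂_2: C_2 → C_1 sends each 2-simplex [p,q,r] to [q,r] − [p,r] + [p,q]. For instance
  ∂[v_1,v_2,v_3] = [v_2,v_3] − [v_1,v_3] + [v_1,v_2],
  ∂[v_0,v_1,v_3] = [v_1,v_3] − [v_0,v_3] + [v_0,v_1].
The resulting 6×4 matrix has rank 3, and its Smith normal form has invariant factors (1,1,1).

Boundary ∂_3: C_3 → C_2 sends each 3-simplex σ to the alternating sum Σ_i (−1)^i (σ with its i-th vertex removed). For instance
  ∂[v_0,v_1,v_2,v_3] = [v_1,v_2,v_3] − [v_0,v_2,v_3] + [v_0,v_1,v_3] − [v_0,v_1,v_2].
As a 4×1 matrix over Z this has rank 1, with invariant factors (1).

Computing H_k = (kernel of ∂_k) / (image of ∂_{k+1}):

  H_3: rank ker ∂_3 − rank ∂_4 = (1 − 1) − 0 = 0, and there is no ∂_4, so H_3 = 0.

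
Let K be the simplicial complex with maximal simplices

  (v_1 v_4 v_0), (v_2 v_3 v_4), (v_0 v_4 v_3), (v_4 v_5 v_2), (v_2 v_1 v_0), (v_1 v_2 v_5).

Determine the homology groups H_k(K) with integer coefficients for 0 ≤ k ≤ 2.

H_0 = Z,  H_1 = Z,  H_2 = 0.

Take the total order v_0 < v_1 < v_2 < v_3 < v_4 < v_5 on the vertex set. Then K (dimension 2) consists of the simplices:

  0-simplices (6): [v_0], [v_1], [v_2], [v_3], [v_4], [v_5]
  1-simplices (12): [v_0,v_1], [v_0,v_2], [v_0,v_3], [v_0,v_4], [v_1,v_2], [v_1,v_4], [v_1,v_5], [v_2,v_3], [v_2,v_4], [v_2,v_5], [v_3,v_4], [v_4,v_5]
  2-simplices (6): [v_0,v_1,v_2], [v_0,v_1,v_4], [v_0,v_3,v_4], [v_1,v_2,v_5], [v_2,v_3,v_4], [v_2,v_4,v_5]

so the chain groups are C_0 ≅ Z^6, C_1 ≅ Z^12, C_2 ≅ Z^6.

∂_1: C_1 → C_0 sends each edge [p,q] (with p < q) to q − p. For instance
  ∂[v_2,v_5] = [v_5] − [v_2].
As a 6×12 matrix over Z this has rank 5, with invariant factors (1,1,1,1,1).

Boundary ∂_2: C_2 → C_1 acts by ∂[p,q,r] = [q,r] − [p,r] + [p,q]. For instance
  ∂[v_2,v_4,v_5] = [v_4,v_5] − [v_2,v_5] + [v_2,v_4],
  ∂[v_0,v_1,v_4] = [v_1,v_4] − [v_0,v_4] + [v_0,v_1].
The 12×6 boundary matrix has rank 6 and Smith normal form diag(1,1,1,1,1,1).

Computing H_k = (kernel of ∂_k) / (image of ∂_{k+1}):

  H_0: rank C_0 − rank ∂_1 = 6 − 5 = 1, and the invariant factors of ∂_1 are all 1, so H_0 = Z.
  H_1: rank ker ∂_1 − rank ∂_2 = (12 − 5) − 6 = 1, and the invariant factors of ∂_2 are all 1, so H_1 = Z.
  H_2: rank ker ∂_2 − rank ∂_3 = (6 − 6) − 0 = 0, and there is no ∂_3, so H_2 = 0.

As a check, the Euler characteristic is 6 − 12 + 6 = 0, which agrees with 1 − 1 + 0 = 0.
(K is a triangulation of the cylinder S^1 x I.)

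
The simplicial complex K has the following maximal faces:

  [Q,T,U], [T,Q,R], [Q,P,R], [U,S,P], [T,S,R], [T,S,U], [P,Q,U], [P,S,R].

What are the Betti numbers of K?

Fix the vertex order P < Q < R < S < T < U and write every simplex with vertices in increasing order. Then dim K = 2 and the simplices of K are:

  0-simplices (6): P, Q, R, S, T, U
  1-simplices (12): PQ, PR, PS, PU, QR, QT, QU, RS, RT, ST, SU, TU
  2-simplices (8): PQR, PQU, PRS, PSU, QRT, QTU, RST, STU

giving chain groups C_0 ≅ Z^6, C_1 ≅ Z^12, C_2 ≅ Z^8.

∂_1: C_1 → C_0 is given by ∂[p,q] = [q] − [p].
This gives a 6×12 integer matrix of rank 5; reducing to Smith normal form yields diagonal entries (1,1,1,1,1).

Boundary ∂_2: C_2 → C_1 acts by ∂[p,q,r] = [q,r] − [p,r] + [p,q]. For instance
  ∂QTU = TU − QU + QT,
  ∂PQR = QR − PR + PQ.
As a 12×8 matrix over Z this has rank 7, with invariant factors (1,1,1,1,1,1,1).

Reading off H_k = ker ∂_k / im ∂_{k+1}:

  H_0: rank C_0 − rank ∂_1 = 6 − 5 = 1, and the invariant factors of ∂_1 are all 1, so H_0 = Z.
  H_1: rank ker ∂_1 − rank ∂_2 = (12 − 5) − 7 = 0, and the invariant factors of ∂_2 are all 1, so H_1 = 0.
  H_2: rank ker ∂_2 − rank ∂_3 = (8 − 7) − 0 = 1, and there is no ∂_3, so H_2 = Z.

Hence the Betti numbers are b_0 = 1, b_1 = 0, b_2 = 1.

b_0 = 1, b_1 = 0, b_2 = 1.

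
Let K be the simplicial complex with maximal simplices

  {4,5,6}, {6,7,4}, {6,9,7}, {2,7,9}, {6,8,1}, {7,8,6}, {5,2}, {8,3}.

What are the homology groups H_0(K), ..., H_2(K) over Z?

Order the vertices as 1 < 2 < 3 < 4 < 5 < 6 < 7 < 8 < 9. Listing each simplex with vertices in this order, K has dimension 2 with simplices:

  0-simplices (9): [1], [2], [3], [4], [5], [6], [7], [8], [9]
  1-simplices (15): [1,6], [1,8], [2,5], [2,7], [2,9], [3,8], [4,5], [4,6], [4,7], [5,6], [6,7], [6,8], [6,9], [7,8], [7,9]
  2-simplices (6): [1,6,8], [2,7,9], [4,5,6], [4,6,7], [6,7,8], [6,7,9]

Hence C_0 ≅ Z^9, C_1 ≅ Z^15, C_2 ≅ Z^6.

The boundary map ∂_1: C_1 → C_0 maps an edge to its endpoints' difference, ∂[p,q] = q − p. For instance
  ∂[4,5] = [5] − [4].
The resulting 9×15 matrix has rank 8, and its Smith normal form has invariant factors (1,1,1,1,1,1,1,1).

∂_2: C_2 → C_1 maps a triangle to the signed sum of its edges. For instance
  ∂[4,5,6] = [5,6] − [4,6] + [4,5],
  ∂[6,7,9] = [7,9] − [6,9] + [6,7].
As a 15×6 matrix over Z this has rank 6, with invariant factors (1,1,1,1,1,1).

Computing H_k = (kernel of ∂_k) / (image of ∂_{k+1}):

  H_0: rank C_0 − rank ∂_1 = 9 − 8 = 1, and the invariant factors of ∂_1 are all 1, so H_0 = Z.
  H_1: rank ker ∂_1 − rank ∂_2 = (15 − 8) − 6 = 1, and the invariant factors of ∂_2 are all 1, so H_1 = Z.
  H_2: rank ker ∂_2 − rank ∂_3 = (6 − 6) − 0 = 0, and there is no ∂_3, so H_2 = 0.

As a check, the Euler characteristic is 9 − 15 + 6 = 0, which agrees with 1 − 1 + 0 = 0.

H_0 = Z,  H_1 = Z,  H_2 = 0.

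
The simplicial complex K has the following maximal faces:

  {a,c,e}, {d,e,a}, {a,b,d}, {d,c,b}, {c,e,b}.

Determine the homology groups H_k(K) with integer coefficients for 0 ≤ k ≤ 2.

Take the total order a < b < c < d < e on the vertex set. Then K (dimension 2) consists of the simplices:

  0-simplices (5): a, b, c, d, e
  1-simplices (10): ab, ac, ad, ae, bc, bd, be, cd, ce, de
  2-simplices (5): abd, ace, ade, bcd, bce

Hence C_0 ≅ Z^5, C_1 ≅ Z^10, C_2 ≅ Z^5.

Boundary ∂_1: C_1 → C_0 maps an edge to its endpoints' difference, ∂[p,q] = q − p. For instance
  ∂ad = d − a.
The 5×10 boundary matrix has rank 4 and Smith normal form diag(1,1,1,1).

Boundary ∂_2: C_2 → C_1 sends each 2-simplex [p,q,r] to [q,r] − [p,r] + [p,q]. For instance
  ∂abd = bd − ad + ab,
  ∂bcd = cd − bd + bc.
This gives a 10×5 integer matrix of rank 5; reducing to Smith normal form yields diagonal entries (1,1,1,1,1).

From H_k ≅ ker(∂_k) / im(∂_{k+1}) we obtain:

  H_0: rank C_0 − rank ∂_1 = 5 − 4 = 1, and the invariant factors of ∂_1 are all 1, so H_0 ≅ Z.
  H_1: rank ker ∂_1 − rank ∂_2 = (10 − 4) − 5 = 1, and the invariant factors of ∂_2 are all 1, so H_1 ≅ Z.
  H_2: rank ker ∂_2 − rank ∂_3 = (5 − 5) − 0 = 0, and there is no ∂_3, so H_2 ≅ 0.

H_0 = Z,  H_1 = Z,  H_2 = 0.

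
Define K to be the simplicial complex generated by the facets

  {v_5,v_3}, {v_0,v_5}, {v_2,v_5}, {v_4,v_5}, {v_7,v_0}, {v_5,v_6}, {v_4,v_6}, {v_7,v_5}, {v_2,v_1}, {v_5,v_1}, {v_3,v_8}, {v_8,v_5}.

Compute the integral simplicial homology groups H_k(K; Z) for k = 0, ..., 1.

H_0 = Z,  H_1 = Z^4.

Take the total order v_0 < v_1 < v_2 < v_3 < v_4 < v_5 < v_6 < v_7 < v_8 on the vertex set. Then K (dimension 1) consists of the simplices:

  0-simplices (9): [v_0], [v_1], [v_2], [v_3], [v_4], [v_5], [v_6], [v_7], [v_8]
  1-simplices (12): [v_0,v_5], [v_0,v_7], [v_1,v_2], [v_1,v_5], [v_2,v_5], [v_3,v_5], [v_3,v_8], [v_4,v_5], [v_4,v_6], [v_5,v_6], [v_5,v_7], [v_5,v_8]

so the chain groups are C_0 ≅ Z^9, C_1 ≅ Z^12.

The boundary map ∂_1: C_1 → C_0 is given by ∂[p,q] = [q] − [p]. For instance
  ∂[v_4,v_5] = [v_5] − [v_4].
As a 9×12 matrix over Z this has rank 8, with invariant factors (1,1,1,1,1,1,1,1).

From H_k ≅ ker(∂_k) / im(∂_{k+1}) we obtain:

  H_0: rank C_0 − rank ∂_1 = 9 − 8 = 1, and the invariant factors of ∂_1 are all 1, so H_0 = Z.
  H_1: rank ker ∂_1 − rank ∂_2 = (12 − 8) − 0 = 4, and there is no ∂_2, so H_1 = Z^4.

As a check, the Euler characteristic is 9 − 12 = -3, which agrees with 1 − 4 = -3.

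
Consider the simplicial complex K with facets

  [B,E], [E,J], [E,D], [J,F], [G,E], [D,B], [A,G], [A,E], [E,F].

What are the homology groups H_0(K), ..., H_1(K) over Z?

Fix the vertex order A < B < D < E < F < G < J and write every simplex with vertices in increasing order. Then dim K = 1 and the simplices of K are:

  0-simplices (7): A, B, D, E, F, G, J
  1-simplices (9): AE, AG, BD, BE, DE, EF, EG, EJ, FJ

so the chain groups are C_0 ≅ Z^7, C_1 ≅ Z^9.

Boundary ∂_1: C_1 → C_0 maps an edge to its endpoints' difference, ∂[p,q] = q − p.
As a 7×9 matrix over Z this has rank 6, with invariant factors (1,1,1,1,1,1).

Reading off H_k = ker ∂_k / im ∂_{k+1}:

  H_0: rank C_0 − rank ∂_1 = 7 − 6 = 1, and the invariant factors of ∂_1 are all 1, so H_0 ≅ Z.
  H_1: rank ker ∂_1 − rank ∂_2 = (9 − 6) − 0 = 3, and there is no ∂_2, so H_1 ≅ Z^3.

(K is a triangulation of a wedge of 3 circles.)

H_0 = Z,  H_1 = Z^3.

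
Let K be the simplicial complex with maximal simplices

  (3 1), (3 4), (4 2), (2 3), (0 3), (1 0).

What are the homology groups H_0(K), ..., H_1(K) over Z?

H_0 ≅ Z,  H_1 ≅ Z^2.

Order the vertices as 0 < 1 < 2 < 3 < 4. Listing each simplex with vertices in this order, K has dimension 1 with simplices:

  0-simplices (5): [0], [1], [2], [3], [4]
  1-simplices (6): [0,1], [0,3], [1,3], [2,3], [2,4], [3,4]

giving chain groups C_0 ≅ Z^5, C_1 ≅ Z^6.

The boundary map ∂_1: C_1 → C_0 maps an edge to its endpoints' difference, ∂[p,q] = q − p. For instance
  ∂[2,3] = [3] − [2].
The 5×6 boundary matrix has rank 4 and Smith normal form diag(1,1,1,1).

Computing H_k = (kernel of ∂_k) / (image of ∂_{k+1}):

  H_0: rank C_0 − rank ∂_1 = 5 − 4 = 1, and the invariant factors of ∂_1 are all 1, so H_0 = Z.
  H_1: rank ker ∂_1 − rank ∂_2 = (6 − 4) − 0 = 2, and there is no ∂_2, so H_1 = Z^2.

As a check, the Euler characteristic is 5 − 6 = -1, which agrees with 1 − 2 = -1.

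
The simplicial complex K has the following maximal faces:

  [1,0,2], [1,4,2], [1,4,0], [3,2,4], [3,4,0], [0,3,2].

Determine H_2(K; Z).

H_2 = Z.

Fix the vertex order 0 < 1 < 2 < 3 < 4 and write every simplex with vertices in increasing order. Then dim K = 2 and the simplices of K are:

  0-simplices (5): [0], [1], [2], [3], [4]
  1-simplices (9): [0,1], [0,2], [0,3], [0,4], [1,2], [1,4], [2,3], [2,4], [3,4]
  2-simplices (6): [0,1,2], [0,1,4], [0,2,3], [0,3,4], [1,2,4], [2,3,4]

so the chain groups are C_0 ≅ Z^5, C_1 ≅ Z^9, C_2 ≅ Z^6.

The boundary map ∂_1: C_1 → C_0 maps an edge to its endpoints' difference, ∂[p,q] = q − p. For instance
  ∂[2,4] = [4] − [2].
As a 5×9 matrix over Z this has rank 4, with invariant factors (1,1,1,1).

∂_2: C_2 → C_1 acts by ∂[p,q,r] = [q,r] − [p,r] + [p,q]. For instance
  ∂[1,2,4] = [2,4] − [1,4] + [1,2],
  ∂[0,1,2] = [1,2] − [0,2] + [0,1].
This gives a 9×6 integer matrix of rank 5; reducing to Smith normal form yields diagonal entries (1,1,1,1,1).

Now H_k = ker ∂_k / im ∂_{k+1}, so:

  H_2: rank ker ∂_2 − rank ∂_3 = (6 − 5) − 0 = 1, and there is no ∂_3, so H_2 = Z.

(K is a triangulation of the 2-sphere S^2.)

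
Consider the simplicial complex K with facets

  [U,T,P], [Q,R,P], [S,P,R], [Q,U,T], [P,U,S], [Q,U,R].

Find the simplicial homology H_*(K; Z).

H_0 ≅ Z,  H_1 ≅ Z,  H_2 = 0.

We work with the vertex ordering P < Q < R < S < T < U. The simplices of K, each written with vertices in increasing order, are:

  0-simplices (6): P, Q, R, S, T, U
  1-simplices (12): PQ, PR, PS, PT, PU, QR, QT, QU, RS, RU, SU, TU
  2-simplices (6): PQR, PRS, PSU, PTU, QRU, QTU

giving chain groups C_0 ≅ Z^6, C_1 ≅ Z^12, C_2 ≅ Z^6.

∂_1: C_1 → C_0 maps an edge to its endpoints' difference, ∂[p,q] = q − p. For instance
  ∂RS = S − R.
The resulting 6×12 matrix has rank 5, and its Smith normal form has invariant factors (1,1,1,1,1).

Boundary ∂_2: C_2 → C_1 acts by ∂[p,q,r] = [q,r] − [p,r] + [p,q]. For instance
  ∂PQR = QR − PR + PQ,
  ∂QTU = TU − QU + QT.
The 12×6 boundary matrix has rank 6 and Smith normal form diag(1,1,1,1,1,1).

From H_k ≅ ker(∂_k) / im(∂_{k+1}) we obtain:

  H_0: rank C_0 − rank ∂_1 = 6 − 5 = 1, and the invariant factors of ∂_1 are all 1, so H_0 ≅ Z.
  H_1: rank ker ∂_1 − rank ∂_2 = (12 − 5) − 6 = 1, and the invariant factors of ∂_2 are all 1, so H_1 ≅ Z.
  H_2: rank ker ∂_2 − rank ∂_3 = (6 − 6) − 0 = 0, and there is no ∂_3, so H_2 ≅ 0.

(K is a triangulation of the cylinder S^1 x I.)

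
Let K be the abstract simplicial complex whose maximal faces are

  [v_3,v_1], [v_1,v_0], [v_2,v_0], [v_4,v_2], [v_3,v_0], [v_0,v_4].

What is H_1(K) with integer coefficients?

Order the vertices as v_0 < v_1 < v_2 < v_3 < v_4. Listing each simplex with vertices in this order, K has dimension 1 with simplices:

  0-simplices (5): [v_0], [v_1], [v_2], [v_3], [v_4]
  1-simplices (6): [v_0,v_1], [v_0,v_2], [v_0,v_3], [v_0,v_4], [v_1,v_3], [v_2,v_4]

giving chain groups C_0 ≅ Z^5, C_1 ≅ Z^6.

Boundary ∂_1: C_1 → C_0 sends each edge [p,q] (with p < q) to q − p.
This gives a 5×6 integer matrix of rank 4; reducing to Smith normal form yields diagonal entries (1,1,1,1).

Now H_k = ker ∂_k / im ∂_{k+1}, so:

  H_1: rank ker ∂_1 − rank ∂_2 = (6 − 4) − 0 = 2, and there is no ∂_2, so H_1 ≅ Z^2.

H_1 = Z^2.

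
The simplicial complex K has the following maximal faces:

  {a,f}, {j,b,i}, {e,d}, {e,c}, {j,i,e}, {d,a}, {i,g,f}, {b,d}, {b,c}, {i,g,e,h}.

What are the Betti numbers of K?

K has 10 vertices, 18 edges, 7 triangles, 1 3-simplex.
rank ∂_0 = 0, rank ∂_1 = 9 ⇒ b_0 = 10 − 0 − 9 = 1; all invariant factors of ∂_1 are 1 so no torsion. So H_0 ≅ Z.
rank ∂_1 = 9, rank ∂_2 = 6 ⇒ b_1 = 18 − 9 − 6 = 3; all invariant factors of ∂_2 are 1 so no torsion. So H_1 ≅ Z^3.
rank ∂_2 = 6, rank ∂_3 = 1 ⇒ b_2 = 7 − 6 − 1 = 0; all invariant factors of ∂_3 are 1 so no torsion. So H_2 ≅ 0.
rank ∂_3 = 1, rank ∂_4 = 0 ⇒ b_3 = 1 − 1 − 0 = 0. So H_3 ≅ 0.

b_0 = 1, b_1 = 3, b_2 = 0, b_3 = 0.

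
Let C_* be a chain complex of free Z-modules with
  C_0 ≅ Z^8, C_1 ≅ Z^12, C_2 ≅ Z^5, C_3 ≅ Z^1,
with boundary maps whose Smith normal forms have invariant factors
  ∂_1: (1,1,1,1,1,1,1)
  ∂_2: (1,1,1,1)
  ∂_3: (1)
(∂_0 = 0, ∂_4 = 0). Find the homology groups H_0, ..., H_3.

H_0: b_0 = 8 − 0 − 7 = 1; torsion from ∂_1 factors > 1: none. So H_0 = Z.
H_1: b_1 = 12 − 7 − 4 = 1; torsion from ∂_2 factors > 1: none. So H_1 = Z.
H_2: b_2 = 5 − 4 − 1 = 0; torsion from ∂_3 factors > 1: none. So H_2 = 0.
H_3: b_3 = 1 − 1 − 0 = 0; torsion from ∂_4 factors > 1: none. So H_3 = 0.

H_0 = Z,  H_1 = Z,  H_2 = 0,  H_3 = 0.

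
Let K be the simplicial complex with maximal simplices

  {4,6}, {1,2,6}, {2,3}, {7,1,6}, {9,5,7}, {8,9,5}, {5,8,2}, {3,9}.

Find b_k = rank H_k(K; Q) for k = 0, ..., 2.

b_0 = 1, b_1 = 2, b_2 = 0.

Fix the vertex order 1 < 2 < 3 < 4 < 5 < 6 < 7 < 8 < 9 and write every simplex with vertices in increasing order. Then dim K = 2 and the simplices of K are:

  0-simplices (9): [1], [2], [3], [4], [5], [6], [7], [8], [9]
  1-simplices (15): [1,2], [1,6], [1,7], [2,3], [2,5], [2,6], [2,8], [3,9], [4,6], [5,7], [5,8], [5,9], [6,7], [7,9], [8,9]
  2-simplices (5): [1,2,6], [1,6,7], [2,5,8], [5,7,9], [5,8,9]

Hence C_0 ≅ Z^9, C_1 ≅ Z^15, C_2 ≅ Z^5.

Boundary ∂_1: C_1 → C_0 is given by ∂[p,q] = [q] − [p]. For instance
  ∂[4,6] = [6] − [4].
The resulting 9×15 matrix has rank 8, and its Smith normal form has invariant factors (1,1,1,1,1,1,1,1).

The boundary map ∂_2: C_2 → C_1 maps a triangle to the signed sum of its edges. For instance
  ∂[1,2,6] = [2,6] − [1,6] + [1,2],
  ∂[1,6,7] = [6,7] − [1,7] + [1,6].
This gives a 15×5 integer matrix of rank 5; reducing to Smith normal form yields diagonal entries (1,1,1,1,1).

Reading off H_k = ker ∂_k / im ∂_{k+1}:

  H_0: rank C_0 − rank ∂_1 = 9 − 8 = 1, and the invariant factors of ∂_1 are all 1, so H_0 = Z.
  H_1: rank ker ∂_1 − rank ∂_2 = (15 − 8) − 5 = 2, and the invariant factors of ∂_2 are all 1, so H_1 = Z^2.
  H_2: rank ker ∂_2 − rank ∂_3 = (5 − 5) − 0 = 0, and there is no ∂_3, so H_2 = 0.

Hence the Betti numbers are b_0 = 1, b_1 = 2, b_2 = 0.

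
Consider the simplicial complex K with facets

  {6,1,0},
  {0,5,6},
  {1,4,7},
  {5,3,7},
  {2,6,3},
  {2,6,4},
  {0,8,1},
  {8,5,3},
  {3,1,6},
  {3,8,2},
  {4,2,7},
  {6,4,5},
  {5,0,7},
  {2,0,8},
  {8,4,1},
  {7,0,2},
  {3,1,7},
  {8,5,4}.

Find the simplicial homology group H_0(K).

H_0 ≅ Z.

We work with the vertex ordering 0 < 1 < 2 < 3 < 4 < 5 < 6 < 7 < 8. The simplices of K, each written with vertices in increasing order, are:

  0-simplices (9): [0], [1], [2], [3], [4], [5], [6], [7], [8]
  1-simplices (27): (27 of them)
  2-simplices (18): [0,1,6], [0,1,8], [0,2,7], [0,2,8], [0,5,6], [0,5,7], [1,3,6], [1,3,7], [1,4,7], [1,4,8], [2,3,6], [2,3,8], [2,4,6], [2,4,7], [3,5,7], [3,5,8], [4,5,6], [4,5,8]

Hence C_0 ≅ Z^9, C_1 ≅ Z^27, C_2 ≅ Z^18.

The boundary map ∂_1: C_1 → C_0 sends each edge [p,q] (with p < q) to q − p. For instance
  ∂[3,8] = [8] − [3].
As a 9×27 matrix over Z this has rank 8, with invariant factors (1,1,1,1,1,1,1,1).

The boundary map ∂_2: C_2 → C_1 sends each 2-simplex [p,q,r] to [q,r] − [p,r] + [p,q]. For instance
  ∂[2,4,7] = [4,7] − [2,7] + [2,4],
  ∂[0,1,8] = [1,8] − [0,8] + [0,1].
This gives a 27×18 integer matrix of rank 17; reducing to Smith normal form yields diagonal entries (1,1,1,1,1,1,1,1,1,1,1,1,1,1,1,1,1).

From H_k ≅ ker(∂_k) / im(∂_{k+1}) we obtain:

  H_0: rank C_0 − rank ∂_1 = 9 − 8 = 1, and the invariant factors of ∂_1 are all 1, so H_0 = Z.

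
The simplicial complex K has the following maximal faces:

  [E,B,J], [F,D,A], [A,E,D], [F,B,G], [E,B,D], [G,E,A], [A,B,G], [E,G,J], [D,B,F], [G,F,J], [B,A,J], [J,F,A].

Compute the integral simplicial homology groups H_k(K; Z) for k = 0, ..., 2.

H_0 ≅ Z,  H_1 ≅ Z/2,  H_2 = 0.

Fix the vertex order A < B < D < E < F < G < J and write every simplex with vertices in increasing order. Then dim K = 2 and the simplices of K are:

  0-simplices (7): A, B, D, E, F, G, J
  1-simplices (18): AB, AD, AE, AF, AG, AJ, BD, BE, BF, BG, BJ, DE, DF, EG, EJ, FG, FJ, GJ
  2-simplices (12): ABG, ABJ, ADE, ADF, AEG, AFJ, BDE, BDF, BEJ, BFG, EGJ, FGJ

Hence C_0 ≅ Z^7, C_1 ≅ Z^18, C_2 ≅ Z^12.

Boundary ∂_1: C_1 → C_0 is given by ∂[p,q] = [q] − [p]. For instance
  ∂AD = D − A.
The resulting 7×18 matrix has rank 6, and its Smith normal form has invariant factors (1,1,1,1,1,1).

The boundary map ∂_2: C_2 → C_1 acts by ∂[p,q,r] = [q,r] − [p,r] + [p,q]. For instance
  ∂ABJ = BJ − AJ + AB,
  ∂BEJ = EJ − BJ + BE.
As a 18×12 matrix over Z this has rank 12, with invariant factors (1,1,1,1,1,1,1,1,1,1,1,2).

Now H_k = ker ∂_k / im ∂_{k+1}, so:

  H_0: rank C_0 − rank ∂_1 = 7 − 6 = 1, and the invariant factors of ∂_1 are all 1, so H_0 = Z.
  H_1: rank ker ∂_1 − rank ∂_2 = (18 − 6) − 12 = 0, and ∂_2 has invariant factor 2 > 1, so H_1 = Z/2.
  H_2: rank ker ∂_2 − rank ∂_3 = (12 − 12) − 0 = 0, and there is no ∂_3, so H_2 = 0.

As a check, the Euler characteristic is 7 − 18 + 12 = 1, which agrees with 1 − 0 + 0 = 1.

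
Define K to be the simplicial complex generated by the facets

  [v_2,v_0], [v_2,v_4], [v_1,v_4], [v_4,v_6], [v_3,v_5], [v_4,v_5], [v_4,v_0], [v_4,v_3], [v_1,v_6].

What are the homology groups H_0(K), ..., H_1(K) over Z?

Take the total order v_0 < v_1 < v_2 < v_3 < v_4 < v_5 < v_6 on the vertex set. Then K (dimension 1) consists of the simplices:

  0-simplices (7): [v_0], [v_1], [v_2], [v_3], [v_4], [v_5], [v_6]
  1-simplices (9): [v_0,v_2], [v_0,v_4], [v_1,v_4], [v_1,v_6], [v_2,v_4], [v_3,v_4], [v_3,v_5], [v_4,v_5], [v_4,v_6]

Hence C_0 ≅ Z^7, C_1 ≅ Z^9.

The boundary map ∂_1: C_1 → C_0 maps an edge to its endpoints' difference, ∂[p,q] = q − p. For instance
  ∂[v_0,v_2] = [v_2] − [v_0].
This gives a 7×9 integer matrix of rank 6; reducing to Smith normal form yields diagonal entries (1,1,1,1,1,1).

From H_k ≅ ker(∂_k) / im(∂_{k+1}) we obtain:

  H_0: rank C_0 − rank ∂_1 = 7 − 6 = 1, and the invariant factors of ∂_1 are all 1, so H_0 = Z.
  H_1: rank ker ∂_1 − rank ∂_2 = (9 − 6) − 0 = 3, and there is no ∂_2, so H_1 = Z^3.

H_0 ≅ Z,  H_1 ≅ Z^3.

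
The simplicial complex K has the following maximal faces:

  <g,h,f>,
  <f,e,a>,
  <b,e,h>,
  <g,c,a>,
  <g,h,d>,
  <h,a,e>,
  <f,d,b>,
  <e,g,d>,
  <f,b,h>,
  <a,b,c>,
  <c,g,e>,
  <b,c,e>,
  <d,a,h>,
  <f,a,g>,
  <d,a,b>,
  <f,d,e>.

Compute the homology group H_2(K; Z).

Fix the vertex order a < b < c < d < e < f < g < h and write every simplex with vertices in increasing order. Then dim K = 2 and the simplices of K are:

  0-simplices (8): a, b, c, d, e, f, g, h
  1-simplices (24): ab, ac, ad, ae, af, ag, ah, bc, bd, be, bf, bh, ce, cg, de, df, dg, dh, ef, eg, eh, fg, fh, gh
  2-simplices (16): abc, abd, acg, adh, aef, aeh, afg, bce, bdf, beh, bfh, ceg, def, deg, dgh, fgh

so the chain groups are C_0 ≅ Z^8, C_1 ≅ Z^24, C_2 ≅ Z^16.

Boundary ∂_1: C_1 → C_0 maps an edge to its endpoints' difference, ∂[p,q] = q − p. For instance
  ∂ag = g − a.
The resulting 8×24 matrix has rank 7, and its Smith normal form has invariant factors (1,1,1,1,1,1,1).

The boundary map ∂_2: C_2 → C_1 maps a triangle to the signed sum of its edges. For instance
  ∂aef = ef − af + ae,
  ∂afg = fg − ag + af.
As a 24×16 matrix over Z this has rank 15, with invariant factors (1,1,1,1,1,1,1,1,1,1,1,1,1,1,1).

Computing H_k = (kernel of ∂_k) / (image of ∂_{k+1}):

  H_2: rank ker ∂_2 − rank ∂_3 = (16 − 15) − 0 = 1, and there is no ∂_3, so H_2 = Z.

H_2 ≅ Z.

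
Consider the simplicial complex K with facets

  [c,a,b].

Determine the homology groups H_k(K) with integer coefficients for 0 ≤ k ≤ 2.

H_0 = Z,  H_1 = 0,  H_2 = 0.

Take the total order a < b < c on the vertex set. Then K (dimension 2) consists of the simplices:

  0-simplices (3): a, b, c
  1-simplices (3): ab, ac, bc
  2-simplices (1): abc

Hence C_0 ≅ Z^3, C_1 ≅ Z^3, C_2 ≅ Z^1.

The boundary map ∂_1: C_1 → C_0 is given by ∂[p,q] = [q] − [p]. For instance
  ∂bc = c − b.
As a 3×3 matrix over Z this has rank 2, with invariant factors (1,1).

∂_2: C_2 → C_1 acts by ∂[p,q,r] = [q,r] − [p,r] + [p,q]. For instance
  ∂abc = bc − ac + ab.
The 3×1 boundary matrix has rank 1 and Smith normal form diag(1).

Reading off H_k = ker ∂_k / im ∂_{k+1}:

  H_0: rank C_0 − rank ∂_1 = 3 − 2 = 1, and the invariant factors of ∂_1 are all 1, so H_0 ≅ Z.
  H_1: rank ker ∂_1 − rank ∂_2 = (3 − 2) − 1 = 0, and the invariant factors of ∂_2 are all 1, so H_1 ≅ 0.
  H_2: rank ker ∂_2 − rank ∂_3 = (1 − 1) − 0 = 0, and there is no ∂_3, so H_2 ≅ 0.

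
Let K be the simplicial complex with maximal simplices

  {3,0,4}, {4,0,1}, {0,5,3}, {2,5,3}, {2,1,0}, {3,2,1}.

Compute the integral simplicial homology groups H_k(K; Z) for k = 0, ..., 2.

H_0 ≅ Z,  H_1 ≅ Z,  H_2 = 0.

We work with the vertex ordering 0 < 1 < 2 < 3 < 4 < 5. The simplices of K, each written with vertices in increasing order, are:

  0-simplices (6): [0], [1], [2], [3], [4], [5]
  1-simplices (12): [0,1], [0,2], [0,3], [0,4], [0,5], [1,2], [1,3], [1,4], [2,3], [2,5], [3,4], [3,5]
  2-simplices (6): [0,1,2], [0,1,4], [0,3,4], [0,3,5], [1,2,3], [2,3,5]

Hence C_0 ≅ Z^6, C_1 ≅ Z^12, C_2 ≅ Z^6.

The boundary map ∂_1: C_1 → C_0 maps an edge to its endpoints' difference, ∂[p,q] = q − p. For instance
  ∂[0,1] = [1] − [0].
As a 6×12 matrix over Z this has rank 5, with invariant factors (1,1,1,1,1).

The boundary map ∂_2: C_2 → C_1 acts by ∂[p,q,r] = [q,r] − [p,r] + [p,q]. For instance
  ∂[0,3,4] = [3,4] − [0,4] + [0,3],
  ∂[0,1,2] = [1,2] − [0,2] + [0,1].
The 12×6 boundary matrix has rank 6 and Smith normal form diag(1,1,1,1,1,1).

Now H_k = ker ∂_k / im ∂_{k+1}, so:

  H_0: rank C_0 − rank ∂_1 = 6 − 5 = 1, and the invariant factors of ∂_1 are all 1, so H_0 ≅ Z.
  H_1: rank ker ∂_1 − rank ∂_2 = (12 − 5) − 6 = 1, and the invariant factors of ∂_2 are all 1, so H_1 ≅ Z.
  H_2: rank ker ∂_2 − rank ∂_3 = (6 − 6) − 0 = 0, and there is no ∂_3, so H_2 ≅ 0.

(K is a triangulation of the cylinder S^1 x I.)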